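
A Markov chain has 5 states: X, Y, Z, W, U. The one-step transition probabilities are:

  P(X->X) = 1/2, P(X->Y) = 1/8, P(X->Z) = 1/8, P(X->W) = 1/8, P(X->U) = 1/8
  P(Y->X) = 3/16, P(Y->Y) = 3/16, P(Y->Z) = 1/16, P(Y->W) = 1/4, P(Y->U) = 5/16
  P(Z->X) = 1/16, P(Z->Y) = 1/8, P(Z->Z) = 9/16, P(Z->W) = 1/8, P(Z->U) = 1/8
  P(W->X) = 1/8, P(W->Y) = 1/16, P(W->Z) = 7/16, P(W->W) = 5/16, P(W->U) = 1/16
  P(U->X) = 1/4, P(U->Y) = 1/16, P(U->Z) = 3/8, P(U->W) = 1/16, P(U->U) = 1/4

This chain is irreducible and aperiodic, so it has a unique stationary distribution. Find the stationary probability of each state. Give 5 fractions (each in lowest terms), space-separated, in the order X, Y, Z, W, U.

The stationary distribution satisfies pi = pi * P, i.e.:
  pi_X = 1/2*pi_X + 3/16*pi_Y + 1/16*pi_Z + 1/8*pi_W + 1/4*pi_U
  pi_Y = 1/8*pi_X + 3/16*pi_Y + 1/8*pi_Z + 1/16*pi_W + 1/16*pi_U
  pi_Z = 1/8*pi_X + 1/16*pi_Y + 9/16*pi_Z + 7/16*pi_W + 3/8*pi_U
  pi_W = 1/8*pi_X + 1/4*pi_Y + 1/8*pi_Z + 5/16*pi_W + 1/16*pi_U
  pi_U = 1/8*pi_X + 5/16*pi_Y + 1/8*pi_Z + 1/16*pi_W + 1/4*pi_U
with normalization: pi_X + pi_Y + pi_Z + pi_W + pi_U = 1.

Using the first 4 balance equations plus normalization, the linear system A*pi = b is:
  [-1/2, 3/16, 1/16, 1/8, 1/4] . pi = 0
  [1/8, -13/16, 1/8, 1/16, 1/16] . pi = 0
  [1/8, 1/16, -7/16, 7/16, 3/8] . pi = 0
  [1/8, 1/4, 1/8, -11/16, 1/16] . pi = 0
  [1, 1, 1, 1, 1] . pi = 1

Solving yields:
  pi_X = 571/2777
  pi_Y = 312/2777
  pi_Z = 1020/2777
  pi_W = 442/2777
  pi_U = 432/2777

Verification (pi * P):
  571/2777*1/2 + 312/2777*3/16 + 1020/2777*1/16 + 442/2777*1/8 + 432/2777*1/4 = 571/2777 = pi_X  (ok)
  571/2777*1/8 + 312/2777*3/16 + 1020/2777*1/8 + 442/2777*1/16 + 432/2777*1/16 = 312/2777 = pi_Y  (ok)
  571/2777*1/8 + 312/2777*1/16 + 1020/2777*9/16 + 442/2777*7/16 + 432/2777*3/8 = 1020/2777 = pi_Z  (ok)
  571/2777*1/8 + 312/2777*1/4 + 1020/2777*1/8 + 442/2777*5/16 + 432/2777*1/16 = 442/2777 = pi_W  (ok)
  571/2777*1/8 + 312/2777*5/16 + 1020/2777*1/8 + 442/2777*1/16 + 432/2777*1/4 = 432/2777 = pi_U  (ok)

Answer: 571/2777 312/2777 1020/2777 442/2777 432/2777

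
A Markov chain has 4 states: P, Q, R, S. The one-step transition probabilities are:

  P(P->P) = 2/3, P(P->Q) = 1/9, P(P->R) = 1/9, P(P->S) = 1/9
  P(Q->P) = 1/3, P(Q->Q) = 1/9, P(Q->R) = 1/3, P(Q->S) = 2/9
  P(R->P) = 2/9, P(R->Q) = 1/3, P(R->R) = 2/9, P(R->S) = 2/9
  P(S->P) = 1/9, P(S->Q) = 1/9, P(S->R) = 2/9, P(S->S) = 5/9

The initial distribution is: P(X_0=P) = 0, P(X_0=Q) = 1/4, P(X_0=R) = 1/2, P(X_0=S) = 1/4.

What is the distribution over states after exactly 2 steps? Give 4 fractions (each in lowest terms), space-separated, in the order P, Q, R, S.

Answer: 101/324 1/6 2/9 97/324

Derivation:
Propagating the distribution step by step (d_{t+1} = d_t * P):
d_0 = (P=0, Q=1/4, R=1/2, S=1/4)
  d_1[P] = 0*2/3 + 1/4*1/3 + 1/2*2/9 + 1/4*1/9 = 2/9
  d_1[Q] = 0*1/9 + 1/4*1/9 + 1/2*1/3 + 1/4*1/9 = 2/9
  d_1[R] = 0*1/9 + 1/4*1/3 + 1/2*2/9 + 1/4*2/9 = 1/4
  d_1[S] = 0*1/9 + 1/4*2/9 + 1/2*2/9 + 1/4*5/9 = 11/36
d_1 = (P=2/9, Q=2/9, R=1/4, S=11/36)
  d_2[P] = 2/9*2/3 + 2/9*1/3 + 1/4*2/9 + 11/36*1/9 = 101/324
  d_2[Q] = 2/9*1/9 + 2/9*1/9 + 1/4*1/3 + 11/36*1/9 = 1/6
  d_2[R] = 2/9*1/9 + 2/9*1/3 + 1/4*2/9 + 11/36*2/9 = 2/9
  d_2[S] = 2/9*1/9 + 2/9*2/9 + 1/4*2/9 + 11/36*5/9 = 97/324
d_2 = (P=101/324, Q=1/6, R=2/9, S=97/324)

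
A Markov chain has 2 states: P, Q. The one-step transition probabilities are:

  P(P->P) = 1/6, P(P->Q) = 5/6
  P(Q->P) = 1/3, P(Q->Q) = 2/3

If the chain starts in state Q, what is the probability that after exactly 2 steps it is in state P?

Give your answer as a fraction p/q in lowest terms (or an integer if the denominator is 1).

Computing P^2 by repeated multiplication:
P^1 =
  P: [1/6, 5/6]
  Q: [1/3, 2/3]
P^2 =
  P: [11/36, 25/36]
  Q: [5/18, 13/18]

(P^2)[Q -> P] = 5/18

Answer: 5/18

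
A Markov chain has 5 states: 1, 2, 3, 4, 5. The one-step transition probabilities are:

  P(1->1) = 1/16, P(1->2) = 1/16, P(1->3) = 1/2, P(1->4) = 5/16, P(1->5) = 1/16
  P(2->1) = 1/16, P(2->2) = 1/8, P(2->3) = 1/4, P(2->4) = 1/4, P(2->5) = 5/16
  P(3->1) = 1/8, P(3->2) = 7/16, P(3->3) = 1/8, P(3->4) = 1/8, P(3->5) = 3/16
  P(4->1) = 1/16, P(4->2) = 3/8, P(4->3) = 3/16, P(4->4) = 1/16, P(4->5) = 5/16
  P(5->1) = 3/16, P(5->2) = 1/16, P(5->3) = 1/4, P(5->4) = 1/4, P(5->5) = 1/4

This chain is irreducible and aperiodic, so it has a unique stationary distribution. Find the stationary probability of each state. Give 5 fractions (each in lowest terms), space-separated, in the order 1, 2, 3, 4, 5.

The stationary distribution satisfies pi = pi * P, i.e.:
  pi_1 = 1/16*pi_1 + 1/16*pi_2 + 1/8*pi_3 + 1/16*pi_4 + 3/16*pi_5
  pi_2 = 1/16*pi_1 + 1/8*pi_2 + 7/16*pi_3 + 3/8*pi_4 + 1/16*pi_5
  pi_3 = 1/2*pi_1 + 1/4*pi_2 + 1/8*pi_3 + 3/16*pi_4 + 1/4*pi_5
  pi_4 = 5/16*pi_1 + 1/4*pi_2 + 1/8*pi_3 + 1/16*pi_4 + 1/4*pi_5
  pi_5 = 1/16*pi_1 + 5/16*pi_2 + 3/16*pi_3 + 5/16*pi_4 + 1/4*pi_5
with normalization: pi_1 + pi_2 + pi_3 + pi_4 + pi_5 = 1.

Using the first 4 balance equations plus normalization, the linear system A*pi = b is:
  [-15/16, 1/16, 1/8, 1/16, 3/16] . pi = 0
  [1/16, -7/8, 7/16, 3/8, 1/16] . pi = 0
  [1/2, 1/4, -7/8, 3/16, 1/4] . pi = 0
  [5/16, 1/4, 1/8, -15/16, 1/4] . pi = 0
  [1, 1, 1, 1, 1] . pi = 1

Solving yields:
  pi_1 = 10116/94225
  pi_2 = 21167/94225
  pi_3 = 4437/18845
  pi_4 = 18034/94225
  pi_5 = 22723/94225

Verification (pi * P):
  10116/94225*1/16 + 21167/94225*1/16 + 4437/18845*1/8 + 18034/94225*1/16 + 22723/94225*3/16 = 10116/94225 = pi_1  (ok)
  10116/94225*1/16 + 21167/94225*1/8 + 4437/18845*7/16 + 18034/94225*3/8 + 22723/94225*1/16 = 21167/94225 = pi_2  (ok)
  10116/94225*1/2 + 21167/94225*1/4 + 4437/18845*1/8 + 18034/94225*3/16 + 22723/94225*1/4 = 4437/18845 = pi_3  (ok)
  10116/94225*5/16 + 21167/94225*1/4 + 4437/18845*1/8 + 18034/94225*1/16 + 22723/94225*1/4 = 18034/94225 = pi_4  (ok)
  10116/94225*1/16 + 21167/94225*5/16 + 4437/18845*3/16 + 18034/94225*5/16 + 22723/94225*1/4 = 22723/94225 = pi_5  (ok)

Answer: 10116/94225 21167/94225 4437/18845 18034/94225 22723/94225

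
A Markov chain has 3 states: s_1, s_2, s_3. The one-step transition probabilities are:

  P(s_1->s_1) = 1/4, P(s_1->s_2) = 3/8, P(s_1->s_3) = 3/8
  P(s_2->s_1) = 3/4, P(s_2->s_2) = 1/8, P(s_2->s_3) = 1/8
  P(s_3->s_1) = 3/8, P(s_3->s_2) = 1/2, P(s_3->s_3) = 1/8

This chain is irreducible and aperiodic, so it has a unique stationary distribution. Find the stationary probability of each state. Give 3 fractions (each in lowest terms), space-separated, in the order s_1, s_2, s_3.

Answer: 15/34 11/34 4/17

Derivation:
The stationary distribution satisfies pi = pi * P, i.e.:
  pi_s_1 = 1/4*pi_s_1 + 3/4*pi_s_2 + 3/8*pi_s_3
  pi_s_2 = 3/8*pi_s_1 + 1/8*pi_s_2 + 1/2*pi_s_3
  pi_s_3 = 3/8*pi_s_1 + 1/8*pi_s_2 + 1/8*pi_s_3
with normalization: pi_s_1 + pi_s_2 + pi_s_3 = 1.

Using the first 2 balance equations plus normalization, the linear system A*pi = b is:
  [-3/4, 3/4, 3/8] . pi = 0
  [3/8, -7/8, 1/2] . pi = 0
  [1, 1, 1] . pi = 1

Solving yields:
  pi_s_1 = 15/34
  pi_s_2 = 11/34
  pi_s_3 = 4/17

Verification (pi * P):
  15/34*1/4 + 11/34*3/4 + 4/17*3/8 = 15/34 = pi_s_1  (ok)
  15/34*3/8 + 11/34*1/8 + 4/17*1/2 = 11/34 = pi_s_2  (ok)
  15/34*3/8 + 11/34*1/8 + 4/17*1/8 = 4/17 = pi_s_3  (ok)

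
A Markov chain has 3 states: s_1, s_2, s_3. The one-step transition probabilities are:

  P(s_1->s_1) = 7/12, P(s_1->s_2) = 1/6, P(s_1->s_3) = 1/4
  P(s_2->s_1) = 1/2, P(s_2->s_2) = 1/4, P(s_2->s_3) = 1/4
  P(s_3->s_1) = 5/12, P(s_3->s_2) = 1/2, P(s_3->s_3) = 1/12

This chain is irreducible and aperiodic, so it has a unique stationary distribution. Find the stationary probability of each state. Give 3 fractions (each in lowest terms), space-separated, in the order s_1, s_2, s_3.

The stationary distribution satisfies pi = pi * P, i.e.:
  pi_s_1 = 7/12*pi_s_1 + 1/2*pi_s_2 + 5/12*pi_s_3
  pi_s_2 = 1/6*pi_s_1 + 1/4*pi_s_2 + 1/2*pi_s_3
  pi_s_3 = 1/4*pi_s_1 + 1/4*pi_s_2 + 1/12*pi_s_3
with normalization: pi_s_1 + pi_s_2 + pi_s_3 = 1.

Using the first 2 balance equations plus normalization, the linear system A*pi = b is:
  [-5/12, 1/2, 5/12] . pi = 0
  [1/6, -3/4, 1/2] . pi = 0
  [1, 1, 1] . pi = 1

Solving yields:
  pi_s_1 = 81/154
  pi_s_2 = 20/77
  pi_s_3 = 3/14

Verification (pi * P):
  81/154*7/12 + 20/77*1/2 + 3/14*5/12 = 81/154 = pi_s_1  (ok)
  81/154*1/6 + 20/77*1/4 + 3/14*1/2 = 20/77 = pi_s_2  (ok)
  81/154*1/4 + 20/77*1/4 + 3/14*1/12 = 3/14 = pi_s_3  (ok)

Answer: 81/154 20/77 3/14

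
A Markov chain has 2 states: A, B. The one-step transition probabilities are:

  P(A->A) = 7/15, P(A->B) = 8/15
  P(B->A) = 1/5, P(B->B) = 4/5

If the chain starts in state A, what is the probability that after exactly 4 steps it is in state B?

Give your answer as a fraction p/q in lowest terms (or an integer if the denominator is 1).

Computing P^4 by repeated multiplication:
P^1 =
  A: [7/15, 8/15]
  B: [1/5, 4/5]
P^2 =
  A: [73/225, 152/225]
  B: [19/75, 56/75]
P^3 =
  A: [967/3375, 2408/3375]
  B: [301/1125, 824/1125]
P^4 =
  A: [13993/50625, 36632/50625]
  B: [4579/16875, 12296/16875]

(P^4)[A -> B] = 36632/50625

Answer: 36632/50625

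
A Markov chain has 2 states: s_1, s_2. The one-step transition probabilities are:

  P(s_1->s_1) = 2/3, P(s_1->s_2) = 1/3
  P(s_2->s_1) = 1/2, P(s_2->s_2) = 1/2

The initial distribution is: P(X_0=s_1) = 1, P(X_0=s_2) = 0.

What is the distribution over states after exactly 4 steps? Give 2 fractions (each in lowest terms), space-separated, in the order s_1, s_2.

Propagating the distribution step by step (d_{t+1} = d_t * P):
d_0 = (s_1=1, s_2=0)
  d_1[s_1] = 1*2/3 + 0*1/2 = 2/3
  d_1[s_2] = 1*1/3 + 0*1/2 = 1/3
d_1 = (s_1=2/3, s_2=1/3)
  d_2[s_1] = 2/3*2/3 + 1/3*1/2 = 11/18
  d_2[s_2] = 2/3*1/3 + 1/3*1/2 = 7/18
d_2 = (s_1=11/18, s_2=7/18)
  d_3[s_1] = 11/18*2/3 + 7/18*1/2 = 65/108
  d_3[s_2] = 11/18*1/3 + 7/18*1/2 = 43/108
d_3 = (s_1=65/108, s_2=43/108)
  d_4[s_1] = 65/108*2/3 + 43/108*1/2 = 389/648
  d_4[s_2] = 65/108*1/3 + 43/108*1/2 = 259/648
d_4 = (s_1=389/648, s_2=259/648)

Answer: 389/648 259/648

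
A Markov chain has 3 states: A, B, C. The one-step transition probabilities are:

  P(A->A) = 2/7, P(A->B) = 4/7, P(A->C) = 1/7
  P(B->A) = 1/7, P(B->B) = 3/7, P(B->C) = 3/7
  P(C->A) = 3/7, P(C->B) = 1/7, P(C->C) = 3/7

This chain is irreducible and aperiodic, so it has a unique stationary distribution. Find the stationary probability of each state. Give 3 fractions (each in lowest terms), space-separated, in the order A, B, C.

The stationary distribution satisfies pi = pi * P, i.e.:
  pi_A = 2/7*pi_A + 1/7*pi_B + 3/7*pi_C
  pi_B = 4/7*pi_A + 3/7*pi_B + 1/7*pi_C
  pi_C = 1/7*pi_A + 3/7*pi_B + 3/7*pi_C
with normalization: pi_A + pi_B + pi_C = 1.

Using the first 2 balance equations plus normalization, the linear system A*pi = b is:
  [-5/7, 1/7, 3/7] . pi = 0
  [4/7, -4/7, 1/7] . pi = 0
  [1, 1, 1] . pi = 1

Solving yields:
  pi_A = 13/46
  pi_B = 17/46
  pi_C = 8/23

Verification (pi * P):
  13/46*2/7 + 17/46*1/7 + 8/23*3/7 = 13/46 = pi_A  (ok)
  13/46*4/7 + 17/46*3/7 + 8/23*1/7 = 17/46 = pi_B  (ok)
  13/46*1/7 + 17/46*3/7 + 8/23*3/7 = 8/23 = pi_C  (ok)

Answer: 13/46 17/46 8/23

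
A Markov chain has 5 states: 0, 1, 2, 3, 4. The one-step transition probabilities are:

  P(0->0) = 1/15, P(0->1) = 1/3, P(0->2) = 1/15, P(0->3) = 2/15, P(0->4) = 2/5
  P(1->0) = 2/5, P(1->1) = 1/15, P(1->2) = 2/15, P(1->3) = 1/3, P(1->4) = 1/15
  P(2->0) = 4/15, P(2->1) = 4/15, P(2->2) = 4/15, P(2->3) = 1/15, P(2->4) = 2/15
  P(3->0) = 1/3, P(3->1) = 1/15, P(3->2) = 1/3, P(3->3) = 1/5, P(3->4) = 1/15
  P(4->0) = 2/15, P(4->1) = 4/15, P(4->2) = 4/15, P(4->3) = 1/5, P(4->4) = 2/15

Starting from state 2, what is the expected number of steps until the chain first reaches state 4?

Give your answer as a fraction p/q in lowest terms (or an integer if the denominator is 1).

Let h_i = expected steps to first reach 4 from state i.
Boundary: h_4 = 0.
First-step equations for the other states:
  h_0 = 1 + 1/15*h_0 + 1/3*h_1 + 1/15*h_2 + 2/15*h_3 + 2/5*h_4
  h_1 = 1 + 2/5*h_0 + 1/15*h_1 + 2/15*h_2 + 1/3*h_3 + 1/15*h_4
  h_2 = 1 + 4/15*h_0 + 4/15*h_1 + 4/15*h_2 + 1/15*h_3 + 2/15*h_4
  h_3 = 1 + 1/3*h_0 + 1/15*h_1 + 1/3*h_2 + 1/5*h_3 + 1/15*h_4

Substituting h_4 = 0 and rearranging gives the linear system (I - Q) h = 1:
  [14/15, -1/3, -1/15, -2/15] . (h_0, h_1, h_2, h_3) = 1
  [-2/5, 14/15, -2/15, -1/3] . (h_0, h_1, h_2, h_3) = 1
  [-4/15, -4/15, 11/15, -1/15] . (h_0, h_1, h_2, h_3) = 1
  [-1/3, -1/15, -1/3, 4/5] . (h_0, h_1, h_2, h_3) = 1

Solving yields:
  h_0 = 3030/683
  h_1 = 4035/683
  h_2 = 3870/683
  h_3 = 4065/683

Starting state is 2, so the expected hitting time is h_2 = 3870/683.

Answer: 3870/683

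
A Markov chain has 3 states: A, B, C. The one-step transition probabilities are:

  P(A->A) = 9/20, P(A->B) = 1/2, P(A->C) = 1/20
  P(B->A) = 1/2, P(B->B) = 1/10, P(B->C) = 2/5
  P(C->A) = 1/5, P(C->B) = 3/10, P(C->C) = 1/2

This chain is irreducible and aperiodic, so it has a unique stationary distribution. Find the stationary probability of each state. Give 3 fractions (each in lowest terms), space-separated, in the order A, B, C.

The stationary distribution satisfies pi = pi * P, i.e.:
  pi_A = 9/20*pi_A + 1/2*pi_B + 1/5*pi_C
  pi_B = 1/2*pi_A + 1/10*pi_B + 3/10*pi_C
  pi_C = 1/20*pi_A + 2/5*pi_B + 1/2*pi_C
with normalization: pi_A + pi_B + pi_C = 1.

Using the first 2 balance equations plus normalization, the linear system A*pi = b is:
  [-11/20, 1/2, 1/5] . pi = 0
  [1/2, -9/10, 3/10] . pi = 0
  [1, 1, 1] . pi = 1

Solving yields:
  pi_A = 11/28
  pi_B = 53/168
  pi_C = 7/24

Verification (pi * P):
  11/28*9/20 + 53/168*1/2 + 7/24*1/5 = 11/28 = pi_A  (ok)
  11/28*1/2 + 53/168*1/10 + 7/24*3/10 = 53/168 = pi_B  (ok)
  11/28*1/20 + 53/168*2/5 + 7/24*1/2 = 7/24 = pi_C  (ok)

Answer: 11/28 53/168 7/24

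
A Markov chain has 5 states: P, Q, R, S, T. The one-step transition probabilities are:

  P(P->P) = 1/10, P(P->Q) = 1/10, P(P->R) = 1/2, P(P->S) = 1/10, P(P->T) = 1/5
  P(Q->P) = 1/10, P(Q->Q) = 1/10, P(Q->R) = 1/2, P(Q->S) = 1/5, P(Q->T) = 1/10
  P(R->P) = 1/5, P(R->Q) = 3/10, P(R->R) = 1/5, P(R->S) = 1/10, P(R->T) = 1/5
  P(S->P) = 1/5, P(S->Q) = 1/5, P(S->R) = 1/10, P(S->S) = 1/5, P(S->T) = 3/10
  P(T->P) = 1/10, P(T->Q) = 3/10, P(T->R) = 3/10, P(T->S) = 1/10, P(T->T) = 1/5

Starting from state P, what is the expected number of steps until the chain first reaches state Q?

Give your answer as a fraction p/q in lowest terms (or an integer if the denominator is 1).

Let h_i = expected steps to first reach Q from state i.
Boundary: h_Q = 0.
First-step equations for the other states:
  h_P = 1 + 1/10*h_P + 1/10*h_Q + 1/2*h_R + 1/10*h_S + 1/5*h_T
  h_R = 1 + 1/5*h_P + 3/10*h_Q + 1/5*h_R + 1/10*h_S + 1/5*h_T
  h_S = 1 + 1/5*h_P + 1/5*h_Q + 1/10*h_R + 1/5*h_S + 3/10*h_T
  h_T = 1 + 1/10*h_P + 3/10*h_Q + 3/10*h_R + 1/10*h_S + 1/5*h_T

Substituting h_Q = 0 and rearranging gives the linear system (I - Q) h = 1:
  [9/10, -1/2, -1/10, -1/5] . (h_P, h_R, h_S, h_T) = 1
  [-1/5, 4/5, -1/10, -1/5] . (h_P, h_R, h_S, h_T) = 1
  [-1/5, -1/10, 4/5, -3/10] . (h_P, h_R, h_S, h_T) = 1
  [-1/10, -3/10, -1/10, 4/5] . (h_P, h_R, h_S, h_T) = 1

Solving yields:
  h_P = 650/141
  h_R = 550/141
  h_S = 610/141
  h_T = 180/47

Starting state is P, so the expected hitting time is h_P = 650/141.

Answer: 650/141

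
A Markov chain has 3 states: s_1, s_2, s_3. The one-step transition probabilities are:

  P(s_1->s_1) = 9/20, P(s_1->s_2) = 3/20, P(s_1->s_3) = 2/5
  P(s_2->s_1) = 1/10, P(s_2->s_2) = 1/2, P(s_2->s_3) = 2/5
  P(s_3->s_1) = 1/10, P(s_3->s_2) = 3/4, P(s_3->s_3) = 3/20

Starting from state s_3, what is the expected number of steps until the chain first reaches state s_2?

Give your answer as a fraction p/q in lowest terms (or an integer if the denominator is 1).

Let h_i = expected steps to first reach s_2 from state i.
Boundary: h_s_2 = 0.
First-step equations for the other states:
  h_s_1 = 1 + 9/20*h_s_1 + 3/20*h_s_2 + 2/5*h_s_3
  h_s_3 = 1 + 1/10*h_s_1 + 3/4*h_s_2 + 3/20*h_s_3

Substituting h_s_2 = 0 and rearranging gives the linear system (I - Q) h = 1:
  [11/20, -2/5] . (h_s_1, h_s_3) = 1
  [-1/10, 17/20] . (h_s_1, h_s_3) = 1

Solving yields:
  h_s_1 = 500/171
  h_s_3 = 260/171

Starting state is s_3, so the expected hitting time is h_s_3 = 260/171.

Answer: 260/171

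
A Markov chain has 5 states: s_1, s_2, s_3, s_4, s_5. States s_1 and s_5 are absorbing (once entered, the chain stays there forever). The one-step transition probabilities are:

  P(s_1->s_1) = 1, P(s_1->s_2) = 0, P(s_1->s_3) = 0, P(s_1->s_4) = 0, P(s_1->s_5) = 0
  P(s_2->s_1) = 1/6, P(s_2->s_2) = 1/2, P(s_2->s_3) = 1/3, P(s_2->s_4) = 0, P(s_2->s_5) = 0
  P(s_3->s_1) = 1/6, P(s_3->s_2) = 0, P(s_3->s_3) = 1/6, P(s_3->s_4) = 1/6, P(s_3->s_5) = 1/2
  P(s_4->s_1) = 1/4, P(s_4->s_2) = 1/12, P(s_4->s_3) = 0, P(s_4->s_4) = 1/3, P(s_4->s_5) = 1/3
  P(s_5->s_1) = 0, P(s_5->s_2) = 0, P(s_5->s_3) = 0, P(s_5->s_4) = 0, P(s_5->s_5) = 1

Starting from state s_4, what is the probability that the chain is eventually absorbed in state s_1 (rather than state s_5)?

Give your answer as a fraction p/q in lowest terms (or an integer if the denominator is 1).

Answer: 26/59

Derivation:
Let a_i = P(absorbed in s_1 | start in state i).
Boundary conditions: a_s_1 = 1, a_s_5 = 0.
For each transient state i, a_i = sum_j P(i->j) * a_j:
  a_s_2 = 1/6*a_s_1 + 1/2*a_s_2 + 1/3*a_s_3 + 0*a_s_4 + 0*a_s_5
  a_s_3 = 1/6*a_s_1 + 0*a_s_2 + 1/6*a_s_3 + 1/6*a_s_4 + 1/2*a_s_5
  a_s_4 = 1/4*a_s_1 + 1/12*a_s_2 + 0*a_s_3 + 1/3*a_s_4 + 1/3*a_s_5

Substituting a_s_1 = 1 and a_s_5 = 0, rearrange to (I - Q) a = r where r[i] = P(i -> s_1):
  [1/2, -1/3, 0] . (a_s_2, a_s_3, a_s_4) = 1/6
  [0, 5/6, -1/6] . (a_s_2, a_s_3, a_s_4) = 1/6
  [-1/12, 0, 2/3] . (a_s_2, a_s_3, a_s_4) = 1/4

Solving yields:
  a_s_2 = 31/59
  a_s_3 = 17/59
  a_s_4 = 26/59

Starting state is s_4, so the absorption probability is a_s_4 = 26/59.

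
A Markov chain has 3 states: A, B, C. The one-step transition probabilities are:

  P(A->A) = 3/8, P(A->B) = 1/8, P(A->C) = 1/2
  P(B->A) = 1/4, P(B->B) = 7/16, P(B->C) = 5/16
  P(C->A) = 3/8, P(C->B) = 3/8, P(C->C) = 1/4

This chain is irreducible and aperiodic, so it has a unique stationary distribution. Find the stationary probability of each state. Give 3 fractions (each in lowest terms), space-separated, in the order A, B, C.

Answer: 39/116 9/29 41/116

Derivation:
The stationary distribution satisfies pi = pi * P, i.e.:
  pi_A = 3/8*pi_A + 1/4*pi_B + 3/8*pi_C
  pi_B = 1/8*pi_A + 7/16*pi_B + 3/8*pi_C
  pi_C = 1/2*pi_A + 5/16*pi_B + 1/4*pi_C
with normalization: pi_A + pi_B + pi_C = 1.

Using the first 2 balance equations plus normalization, the linear system A*pi = b is:
  [-5/8, 1/4, 3/8] . pi = 0
  [1/8, -9/16, 3/8] . pi = 0
  [1, 1, 1] . pi = 1

Solving yields:
  pi_A = 39/116
  pi_B = 9/29
  pi_C = 41/116

Verification (pi * P):
  39/116*3/8 + 9/29*1/4 + 41/116*3/8 = 39/116 = pi_A  (ok)
  39/116*1/8 + 9/29*7/16 + 41/116*3/8 = 9/29 = pi_B  (ok)
  39/116*1/2 + 9/29*5/16 + 41/116*1/4 = 41/116 = pi_C  (ok)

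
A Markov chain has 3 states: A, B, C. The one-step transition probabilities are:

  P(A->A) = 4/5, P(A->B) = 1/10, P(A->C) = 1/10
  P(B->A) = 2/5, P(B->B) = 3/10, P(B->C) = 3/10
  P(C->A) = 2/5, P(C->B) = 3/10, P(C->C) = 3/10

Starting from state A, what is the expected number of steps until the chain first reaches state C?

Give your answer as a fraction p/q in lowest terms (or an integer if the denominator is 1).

Answer: 8

Derivation:
Let h_i = expected steps to first reach C from state i.
Boundary: h_C = 0.
First-step equations for the other states:
  h_A = 1 + 4/5*h_A + 1/10*h_B + 1/10*h_C
  h_B = 1 + 2/5*h_A + 3/10*h_B + 3/10*h_C

Substituting h_C = 0 and rearranging gives the linear system (I - Q) h = 1:
  [1/5, -1/10] . (h_A, h_B) = 1
  [-2/5, 7/10] . (h_A, h_B) = 1

Solving yields:
  h_A = 8
  h_B = 6

Starting state is A, so the expected hitting time is h_A = 8.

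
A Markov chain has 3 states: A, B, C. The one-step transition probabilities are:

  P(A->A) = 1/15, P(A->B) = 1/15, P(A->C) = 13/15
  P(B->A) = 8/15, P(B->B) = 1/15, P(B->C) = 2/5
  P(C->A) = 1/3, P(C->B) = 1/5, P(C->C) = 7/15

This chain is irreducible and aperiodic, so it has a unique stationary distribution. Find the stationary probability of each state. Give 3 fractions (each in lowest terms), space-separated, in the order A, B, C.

The stationary distribution satisfies pi = pi * P, i.e.:
  pi_A = 1/15*pi_A + 8/15*pi_B + 1/3*pi_C
  pi_B = 1/15*pi_A + 1/15*pi_B + 1/5*pi_C
  pi_C = 13/15*pi_A + 2/5*pi_B + 7/15*pi_C
with normalization: pi_A + pi_B + pi_C = 1.

Using the first 2 balance equations plus normalization, the linear system A*pi = b is:
  [-14/15, 8/15, 1/3] . pi = 0
  [1/15, -14/15, 1/5] . pi = 0
  [1, 1, 1] . pi = 1

Solving yields:
  pi_A = 2/7
  pi_B = 1/7
  pi_C = 4/7

Verification (pi * P):
  2/7*1/15 + 1/7*8/15 + 4/7*1/3 = 2/7 = pi_A  (ok)
  2/7*1/15 + 1/7*1/15 + 4/7*1/5 = 1/7 = pi_B  (ok)
  2/7*13/15 + 1/7*2/5 + 4/7*7/15 = 4/7 = pi_C  (ok)

Answer: 2/7 1/7 4/7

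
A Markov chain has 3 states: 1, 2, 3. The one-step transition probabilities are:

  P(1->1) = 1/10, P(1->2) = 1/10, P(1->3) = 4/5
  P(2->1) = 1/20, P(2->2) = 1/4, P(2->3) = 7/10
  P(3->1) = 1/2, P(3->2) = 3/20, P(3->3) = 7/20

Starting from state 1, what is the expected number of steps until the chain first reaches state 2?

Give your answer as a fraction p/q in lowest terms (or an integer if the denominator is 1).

Answer: 290/37

Derivation:
Let h_i = expected steps to first reach 2 from state i.
Boundary: h_2 = 0.
First-step equations for the other states:
  h_1 = 1 + 1/10*h_1 + 1/10*h_2 + 4/5*h_3
  h_3 = 1 + 1/2*h_1 + 3/20*h_2 + 7/20*h_3

Substituting h_2 = 0 and rearranging gives the linear system (I - Q) h = 1:
  [9/10, -4/5] . (h_1, h_3) = 1
  [-1/2, 13/20] . (h_1, h_3) = 1

Solving yields:
  h_1 = 290/37
  h_3 = 280/37

Starting state is 1, so the expected hitting time is h_1 = 290/37.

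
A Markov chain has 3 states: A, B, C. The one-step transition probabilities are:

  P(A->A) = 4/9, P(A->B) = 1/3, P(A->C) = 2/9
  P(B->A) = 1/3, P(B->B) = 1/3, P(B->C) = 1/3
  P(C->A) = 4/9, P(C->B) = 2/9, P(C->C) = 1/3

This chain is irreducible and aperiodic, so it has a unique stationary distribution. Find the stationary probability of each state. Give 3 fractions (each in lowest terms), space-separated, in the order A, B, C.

Answer: 30/73 22/73 21/73

Derivation:
The stationary distribution satisfies pi = pi * P, i.e.:
  pi_A = 4/9*pi_A + 1/3*pi_B + 4/9*pi_C
  pi_B = 1/3*pi_A + 1/3*pi_B + 2/9*pi_C
  pi_C = 2/9*pi_A + 1/3*pi_B + 1/3*pi_C
with normalization: pi_A + pi_B + pi_C = 1.

Using the first 2 balance equations plus normalization, the linear system A*pi = b is:
  [-5/9, 1/3, 4/9] . pi = 0
  [1/3, -2/3, 2/9] . pi = 0
  [1, 1, 1] . pi = 1

Solving yields:
  pi_A = 30/73
  pi_B = 22/73
  pi_C = 21/73

Verification (pi * P):
  30/73*4/9 + 22/73*1/3 + 21/73*4/9 = 30/73 = pi_A  (ok)
  30/73*1/3 + 22/73*1/3 + 21/73*2/9 = 22/73 = pi_B  (ok)
  30/73*2/9 + 22/73*1/3 + 21/73*1/3 = 21/73 = pi_C  (ok)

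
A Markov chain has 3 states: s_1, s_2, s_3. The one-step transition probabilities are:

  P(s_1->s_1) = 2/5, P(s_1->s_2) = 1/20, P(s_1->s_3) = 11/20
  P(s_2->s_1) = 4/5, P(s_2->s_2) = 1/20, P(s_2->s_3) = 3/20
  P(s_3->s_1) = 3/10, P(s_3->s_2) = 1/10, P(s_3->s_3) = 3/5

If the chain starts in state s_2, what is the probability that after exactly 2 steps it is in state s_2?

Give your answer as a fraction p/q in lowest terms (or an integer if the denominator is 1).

Computing P^2 by repeated multiplication:
P^1 =
  s_1: [2/5, 1/20, 11/20]
  s_2: [4/5, 1/20, 3/20]
  s_3: [3/10, 1/10, 3/5]
P^2 =
  s_1: [73/200, 31/400, 223/400]
  s_2: [81/200, 23/400, 43/80]
  s_3: [19/50, 2/25, 27/50]

(P^2)[s_2 -> s_2] = 23/400

Answer: 23/400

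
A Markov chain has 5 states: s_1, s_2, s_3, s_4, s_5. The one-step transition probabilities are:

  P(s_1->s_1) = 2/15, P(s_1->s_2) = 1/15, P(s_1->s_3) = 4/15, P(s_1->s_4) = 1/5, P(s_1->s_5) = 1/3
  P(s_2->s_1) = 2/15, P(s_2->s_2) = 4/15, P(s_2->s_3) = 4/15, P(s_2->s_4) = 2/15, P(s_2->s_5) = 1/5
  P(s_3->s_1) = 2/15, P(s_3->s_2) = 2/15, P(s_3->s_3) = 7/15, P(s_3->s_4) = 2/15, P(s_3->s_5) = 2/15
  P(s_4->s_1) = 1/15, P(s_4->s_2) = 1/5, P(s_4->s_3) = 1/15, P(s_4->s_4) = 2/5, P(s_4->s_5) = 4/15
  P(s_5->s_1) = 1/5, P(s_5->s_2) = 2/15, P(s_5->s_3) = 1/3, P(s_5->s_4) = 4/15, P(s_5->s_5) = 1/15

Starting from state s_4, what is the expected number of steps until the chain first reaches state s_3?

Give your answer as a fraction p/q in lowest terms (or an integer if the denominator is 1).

Answer: 52785/9739

Derivation:
Let h_i = expected steps to first reach s_3 from state i.
Boundary: h_s_3 = 0.
First-step equations for the other states:
  h_s_1 = 1 + 2/15*h_s_1 + 1/15*h_s_2 + 4/15*h_s_3 + 1/5*h_s_4 + 1/3*h_s_5
  h_s_2 = 1 + 2/15*h_s_1 + 4/15*h_s_2 + 4/15*h_s_3 + 2/15*h_s_4 + 1/5*h_s_5
  h_s_4 = 1 + 1/15*h_s_1 + 1/5*h_s_2 + 1/15*h_s_3 + 2/5*h_s_4 + 4/15*h_s_5
  h_s_5 = 1 + 1/5*h_s_1 + 2/15*h_s_2 + 1/3*h_s_3 + 4/15*h_s_4 + 1/15*h_s_5

Substituting h_s_3 = 0 and rearranging gives the linear system (I - Q) h = 1:
  [13/15, -1/15, -1/5, -1/3] . (h_s_1, h_s_2, h_s_4, h_s_5) = 1
  [-2/15, 11/15, -2/15, -1/5] . (h_s_1, h_s_2, h_s_4, h_s_5) = 1
  [-1/15, -1/5, 3/5, -4/15] . (h_s_1, h_s_2, h_s_4, h_s_5) = 1
  [-1/5, -2/15, -4/15, 14/15] . (h_s_1, h_s_2, h_s_4, h_s_5) = 1

Solving yields:
  h_s_1 = 42195/9739
  h_s_2 = 41595/9739
  h_s_4 = 52785/9739
  h_s_5 = 40500/9739

Starting state is s_4, so the expected hitting time is h_s_4 = 52785/9739.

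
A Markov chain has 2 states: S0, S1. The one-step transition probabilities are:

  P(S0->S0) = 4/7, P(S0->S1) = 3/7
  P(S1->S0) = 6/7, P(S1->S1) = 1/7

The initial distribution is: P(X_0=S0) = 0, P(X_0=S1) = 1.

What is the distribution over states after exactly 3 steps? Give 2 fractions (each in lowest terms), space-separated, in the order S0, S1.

Propagating the distribution step by step (d_{t+1} = d_t * P):
d_0 = (S0=0, S1=1)
  d_1[S0] = 0*4/7 + 1*6/7 = 6/7
  d_1[S1] = 0*3/7 + 1*1/7 = 1/7
d_1 = (S0=6/7, S1=1/7)
  d_2[S0] = 6/7*4/7 + 1/7*6/7 = 30/49
  d_2[S1] = 6/7*3/7 + 1/7*1/7 = 19/49
d_2 = (S0=30/49, S1=19/49)
  d_3[S0] = 30/49*4/7 + 19/49*6/7 = 234/343
  d_3[S1] = 30/49*3/7 + 19/49*1/7 = 109/343
d_3 = (S0=234/343, S1=109/343)

Answer: 234/343 109/343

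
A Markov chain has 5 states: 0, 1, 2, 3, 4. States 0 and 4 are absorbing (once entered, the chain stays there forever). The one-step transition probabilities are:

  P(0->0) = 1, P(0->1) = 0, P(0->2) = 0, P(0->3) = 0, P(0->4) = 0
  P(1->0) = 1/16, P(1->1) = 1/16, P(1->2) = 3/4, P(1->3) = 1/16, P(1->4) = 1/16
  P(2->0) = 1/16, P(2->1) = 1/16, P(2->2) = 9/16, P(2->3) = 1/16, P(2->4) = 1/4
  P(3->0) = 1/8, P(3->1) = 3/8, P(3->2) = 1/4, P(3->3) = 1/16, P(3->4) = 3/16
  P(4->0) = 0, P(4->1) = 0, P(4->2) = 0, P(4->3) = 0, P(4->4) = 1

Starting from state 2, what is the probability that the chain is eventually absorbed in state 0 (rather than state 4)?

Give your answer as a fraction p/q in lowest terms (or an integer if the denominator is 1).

Let a_i = P(absorbed in 0 | start in state i).
Boundary conditions: a_0 = 1, a_4 = 0.
For each transient state i, a_i = sum_j P(i->j) * a_j:
  a_1 = 1/16*a_0 + 1/16*a_1 + 3/4*a_2 + 1/16*a_3 + 1/16*a_4
  a_2 = 1/16*a_0 + 1/16*a_1 + 9/16*a_2 + 1/16*a_3 + 1/4*a_4
  a_3 = 1/8*a_0 + 3/8*a_1 + 1/4*a_2 + 1/16*a_3 + 3/16*a_4

Substituting a_0 = 1 and a_4 = 0, rearrange to (I - Q) a = r where r[i] = P(i -> 0):
  [15/16, -3/4, -1/16] . (a_1, a_2, a_3) = 1/16
  [-1/16, 7/16, -1/16] . (a_1, a_2, a_3) = 1/16
  [-3/8, -1/4, 15/16] . (a_1, a_2, a_3) = 1/8

Solving yields:
  a_1 = 323/1217
  a_2 = 272/1217
  a_3 = 364/1217

Starting state is 2, so the absorption probability is a_2 = 272/1217.

Answer: 272/1217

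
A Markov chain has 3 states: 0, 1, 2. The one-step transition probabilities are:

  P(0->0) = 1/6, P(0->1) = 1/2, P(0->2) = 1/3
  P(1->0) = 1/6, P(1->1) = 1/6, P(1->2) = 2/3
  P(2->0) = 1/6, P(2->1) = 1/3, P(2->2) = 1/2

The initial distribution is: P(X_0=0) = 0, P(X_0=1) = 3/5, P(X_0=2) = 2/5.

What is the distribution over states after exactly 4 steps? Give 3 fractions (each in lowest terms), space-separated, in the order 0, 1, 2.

Answer: 1/6 251/810 212/405

Derivation:
Propagating the distribution step by step (d_{t+1} = d_t * P):
d_0 = (0=0, 1=3/5, 2=2/5)
  d_1[0] = 0*1/6 + 3/5*1/6 + 2/5*1/6 = 1/6
  d_1[1] = 0*1/2 + 3/5*1/6 + 2/5*1/3 = 7/30
  d_1[2] = 0*1/3 + 3/5*2/3 + 2/5*1/2 = 3/5
d_1 = (0=1/6, 1=7/30, 2=3/5)
  d_2[0] = 1/6*1/6 + 7/30*1/6 + 3/5*1/6 = 1/6
  d_2[1] = 1/6*1/2 + 7/30*1/6 + 3/5*1/3 = 29/90
  d_2[2] = 1/6*1/3 + 7/30*2/3 + 3/5*1/2 = 23/45
d_2 = (0=1/6, 1=29/90, 2=23/45)
  d_3[0] = 1/6*1/6 + 29/90*1/6 + 23/45*1/6 = 1/6
  d_3[1] = 1/6*1/2 + 29/90*1/6 + 23/45*1/3 = 83/270
  d_3[2] = 1/6*1/3 + 29/90*2/3 + 23/45*1/2 = 71/135
d_3 = (0=1/6, 1=83/270, 2=71/135)
  d_4[0] = 1/6*1/6 + 83/270*1/6 + 71/135*1/6 = 1/6
  d_4[1] = 1/6*1/2 + 83/270*1/6 + 71/135*1/3 = 251/810
  d_4[2] = 1/6*1/3 + 83/270*2/3 + 71/135*1/2 = 212/405
d_4 = (0=1/6, 1=251/810, 2=212/405)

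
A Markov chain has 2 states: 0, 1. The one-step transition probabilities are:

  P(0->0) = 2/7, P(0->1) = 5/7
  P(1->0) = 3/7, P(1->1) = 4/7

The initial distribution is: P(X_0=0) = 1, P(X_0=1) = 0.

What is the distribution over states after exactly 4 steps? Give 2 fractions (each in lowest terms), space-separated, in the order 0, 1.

Propagating the distribution step by step (d_{t+1} = d_t * P):
d_0 = (0=1, 1=0)
  d_1[0] = 1*2/7 + 0*3/7 = 2/7
  d_1[1] = 1*5/7 + 0*4/7 = 5/7
d_1 = (0=2/7, 1=5/7)
  d_2[0] = 2/7*2/7 + 5/7*3/7 = 19/49
  d_2[1] = 2/7*5/7 + 5/7*4/7 = 30/49
d_2 = (0=19/49, 1=30/49)
  d_3[0] = 19/49*2/7 + 30/49*3/7 = 128/343
  d_3[1] = 19/49*5/7 + 30/49*4/7 = 215/343
d_3 = (0=128/343, 1=215/343)
  d_4[0] = 128/343*2/7 + 215/343*3/7 = 901/2401
  d_4[1] = 128/343*5/7 + 215/343*4/7 = 1500/2401
d_4 = (0=901/2401, 1=1500/2401)

Answer: 901/2401 1500/2401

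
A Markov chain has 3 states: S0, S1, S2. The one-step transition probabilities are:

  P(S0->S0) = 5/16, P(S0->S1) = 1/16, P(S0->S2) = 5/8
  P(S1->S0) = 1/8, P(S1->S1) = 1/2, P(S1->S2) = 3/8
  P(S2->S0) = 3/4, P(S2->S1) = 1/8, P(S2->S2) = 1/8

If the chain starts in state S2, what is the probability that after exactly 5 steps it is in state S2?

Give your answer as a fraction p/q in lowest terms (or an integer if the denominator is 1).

Answer: 12325/32768

Derivation:
Computing P^5 by repeated multiplication:
P^1 =
  S0: [5/16, 1/16, 5/8]
  S1: [1/8, 1/2, 3/8]
  S2: [3/4, 1/8, 1/8]
P^2 =
  S0: [147/256, 33/256, 19/64]
  S1: [49/128, 39/128, 5/16]
  S2: [11/32, 1/8, 17/32]
P^3 =
  S0: [1713/4096, 563/4096, 455/1024]
  S1: [803/2048, 441/2048, 201/512]
  S2: [267/512, 77/512, 21/64]
P^4 =
  S0: [31531/65536, 9857/65536, 6037/16384]
  S1: [14545/32768, 5939/32768, 3071/8192]
  S2: [3505/8192, 1219/8192, 867/2048]
P^5 =
  S0: [467145/1048576, 158683/1048576, 105687/262144]
  S1: [232011/524288, 86625/524288, 51413/131072]
  S2: [61579/131072, 20193/131072, 12325/32768]

(P^5)[S2 -> S2] = 12325/32768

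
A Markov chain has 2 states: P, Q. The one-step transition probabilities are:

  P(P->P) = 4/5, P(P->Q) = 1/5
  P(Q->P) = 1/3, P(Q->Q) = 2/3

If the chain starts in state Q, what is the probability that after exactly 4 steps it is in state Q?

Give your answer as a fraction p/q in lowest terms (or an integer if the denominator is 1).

Computing P^4 by repeated multiplication:
P^1 =
  P: [4/5, 1/5]
  Q: [1/3, 2/3]
P^2 =
  P: [53/75, 22/75]
  Q: [22/45, 23/45]
P^3 =
  P: [746/1125, 379/1125]
  Q: [379/675, 296/675]
P^4 =
  P: [10847/16875, 6028/16875]
  Q: [6028/10125, 4097/10125]

(P^4)[Q -> Q] = 4097/10125

Answer: 4097/10125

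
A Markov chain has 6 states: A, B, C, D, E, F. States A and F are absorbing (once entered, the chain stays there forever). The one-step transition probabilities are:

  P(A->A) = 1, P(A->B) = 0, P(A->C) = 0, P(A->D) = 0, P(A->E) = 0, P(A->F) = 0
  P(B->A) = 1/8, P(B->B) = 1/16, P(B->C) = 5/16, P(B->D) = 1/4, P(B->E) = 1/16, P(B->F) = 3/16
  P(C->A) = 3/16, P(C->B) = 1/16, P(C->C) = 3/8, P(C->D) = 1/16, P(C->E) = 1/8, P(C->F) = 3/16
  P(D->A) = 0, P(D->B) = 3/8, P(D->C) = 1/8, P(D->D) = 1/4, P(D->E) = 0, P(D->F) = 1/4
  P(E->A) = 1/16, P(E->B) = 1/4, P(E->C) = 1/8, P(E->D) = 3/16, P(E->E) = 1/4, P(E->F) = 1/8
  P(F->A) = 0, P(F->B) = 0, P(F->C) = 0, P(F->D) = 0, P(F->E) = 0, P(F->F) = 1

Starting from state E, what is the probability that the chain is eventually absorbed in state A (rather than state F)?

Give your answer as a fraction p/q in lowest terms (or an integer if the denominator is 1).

Answer: 2556/7481

Derivation:
Let a_i = P(absorbed in A | start in state i).
Boundary conditions: a_A = 1, a_F = 0.
For each transient state i, a_i = sum_j P(i->j) * a_j:
  a_B = 1/8*a_A + 1/16*a_B + 5/16*a_C + 1/4*a_D + 1/16*a_E + 3/16*a_F
  a_C = 3/16*a_A + 1/16*a_B + 3/8*a_C + 1/16*a_D + 1/8*a_E + 3/16*a_F
  a_D = 0*a_A + 3/8*a_B + 1/8*a_C + 1/4*a_D + 0*a_E + 1/4*a_F
  a_E = 1/16*a_A + 1/4*a_B + 1/8*a_C + 3/16*a_D + 1/4*a_E + 1/8*a_F

Substituting a_A = 1 and a_F = 0, rearrange to (I - Q) a = r where r[i] = P(i -> A):
  [15/16, -5/16, -1/4, -1/16] . (a_B, a_C, a_D, a_E) = 1/8
  [-1/16, 5/8, -1/16, -1/8] . (a_B, a_C, a_D, a_E) = 3/16
  [-3/8, -1/8, 3/4, 0] . (a_B, a_C, a_D, a_E) = 0
  [-1/4, -1/8, -3/16, 3/4] . (a_B, a_C, a_D, a_E) = 1/16

Solving yields:
  a_B = 2752/7481
  a_C = 3222/7481
  a_D = 1913/7481
  a_E = 2556/7481

Starting state is E, so the absorption probability is a_E = 2556/7481.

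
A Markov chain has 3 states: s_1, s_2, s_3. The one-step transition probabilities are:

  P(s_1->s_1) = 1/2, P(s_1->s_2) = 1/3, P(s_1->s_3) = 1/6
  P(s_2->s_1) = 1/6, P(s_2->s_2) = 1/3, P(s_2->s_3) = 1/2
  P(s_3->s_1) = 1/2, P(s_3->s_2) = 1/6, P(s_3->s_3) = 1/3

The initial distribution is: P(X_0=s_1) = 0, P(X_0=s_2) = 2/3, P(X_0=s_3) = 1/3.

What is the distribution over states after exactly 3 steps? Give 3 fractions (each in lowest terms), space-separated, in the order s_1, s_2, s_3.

Answer: 67/162 5/18 25/81

Derivation:
Propagating the distribution step by step (d_{t+1} = d_t * P):
d_0 = (s_1=0, s_2=2/3, s_3=1/3)
  d_1[s_1] = 0*1/2 + 2/3*1/6 + 1/3*1/2 = 5/18
  d_1[s_2] = 0*1/3 + 2/3*1/3 + 1/3*1/6 = 5/18
  d_1[s_3] = 0*1/6 + 2/3*1/2 + 1/3*1/3 = 4/9
d_1 = (s_1=5/18, s_2=5/18, s_3=4/9)
  d_2[s_1] = 5/18*1/2 + 5/18*1/6 + 4/9*1/2 = 11/27
  d_2[s_2] = 5/18*1/3 + 5/18*1/3 + 4/9*1/6 = 7/27
  d_2[s_3] = 5/18*1/6 + 5/18*1/2 + 4/9*1/3 = 1/3
d_2 = (s_1=11/27, s_2=7/27, s_3=1/3)
  d_3[s_1] = 11/27*1/2 + 7/27*1/6 + 1/3*1/2 = 67/162
  d_3[s_2] = 11/27*1/3 + 7/27*1/3 + 1/3*1/6 = 5/18
  d_3[s_3] = 11/27*1/6 + 7/27*1/2 + 1/3*1/3 = 25/81
d_3 = (s_1=67/162, s_2=5/18, s_3=25/81)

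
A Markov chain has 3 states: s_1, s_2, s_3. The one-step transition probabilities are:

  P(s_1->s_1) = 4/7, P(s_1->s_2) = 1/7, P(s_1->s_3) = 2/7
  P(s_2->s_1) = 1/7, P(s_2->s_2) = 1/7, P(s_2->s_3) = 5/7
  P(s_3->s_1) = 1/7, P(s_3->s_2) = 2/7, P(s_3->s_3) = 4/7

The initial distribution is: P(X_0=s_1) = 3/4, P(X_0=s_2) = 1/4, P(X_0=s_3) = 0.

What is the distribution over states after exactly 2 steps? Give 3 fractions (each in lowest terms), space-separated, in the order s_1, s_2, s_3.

Answer: 67/196 39/196 45/98

Derivation:
Propagating the distribution step by step (d_{t+1} = d_t * P):
d_0 = (s_1=3/4, s_2=1/4, s_3=0)
  d_1[s_1] = 3/4*4/7 + 1/4*1/7 + 0*1/7 = 13/28
  d_1[s_2] = 3/4*1/7 + 1/4*1/7 + 0*2/7 = 1/7
  d_1[s_3] = 3/4*2/7 + 1/4*5/7 + 0*4/7 = 11/28
d_1 = (s_1=13/28, s_2=1/7, s_3=11/28)
  d_2[s_1] = 13/28*4/7 + 1/7*1/7 + 11/28*1/7 = 67/196
  d_2[s_2] = 13/28*1/7 + 1/7*1/7 + 11/28*2/7 = 39/196
  d_2[s_3] = 13/28*2/7 + 1/7*5/7 + 11/28*4/7 = 45/98
d_2 = (s_1=67/196, s_2=39/196, s_3=45/98)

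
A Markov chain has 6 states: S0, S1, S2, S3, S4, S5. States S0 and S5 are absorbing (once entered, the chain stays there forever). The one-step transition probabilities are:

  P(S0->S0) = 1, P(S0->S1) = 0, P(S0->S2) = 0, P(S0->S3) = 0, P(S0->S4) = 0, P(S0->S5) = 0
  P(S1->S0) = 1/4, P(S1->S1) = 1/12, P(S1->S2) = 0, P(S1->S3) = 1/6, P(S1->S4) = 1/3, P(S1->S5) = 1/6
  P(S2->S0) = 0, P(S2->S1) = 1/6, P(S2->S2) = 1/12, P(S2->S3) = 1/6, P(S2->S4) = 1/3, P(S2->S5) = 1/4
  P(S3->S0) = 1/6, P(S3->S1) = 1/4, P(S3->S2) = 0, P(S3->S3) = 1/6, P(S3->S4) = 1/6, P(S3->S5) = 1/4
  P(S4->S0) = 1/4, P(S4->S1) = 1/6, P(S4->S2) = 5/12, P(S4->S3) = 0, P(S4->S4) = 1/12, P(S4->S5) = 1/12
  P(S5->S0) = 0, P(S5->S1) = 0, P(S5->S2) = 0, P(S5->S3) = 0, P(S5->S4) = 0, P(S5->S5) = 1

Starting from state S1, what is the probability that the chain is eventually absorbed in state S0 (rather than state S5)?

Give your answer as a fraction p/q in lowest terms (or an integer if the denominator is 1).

Let a_i = P(absorbed in S0 | start in state i).
Boundary conditions: a_S0 = 1, a_S5 = 0.
For each transient state i, a_i = sum_j P(i->j) * a_j:
  a_S1 = 1/4*a_S0 + 1/12*a_S1 + 0*a_S2 + 1/6*a_S3 + 1/3*a_S4 + 1/6*a_S5
  a_S2 = 0*a_S0 + 1/6*a_S1 + 1/12*a_S2 + 1/6*a_S3 + 1/3*a_S4 + 1/4*a_S5
  a_S3 = 1/6*a_S0 + 1/4*a_S1 + 0*a_S2 + 1/6*a_S3 + 1/6*a_S4 + 1/4*a_S5
  a_S4 = 1/4*a_S0 + 1/6*a_S1 + 5/12*a_S2 + 0*a_S3 + 1/12*a_S4 + 1/12*a_S5

Substituting a_S0 = 1 and a_S5 = 0, rearrange to (I - Q) a = r where r[i] = P(i -> S0):
  [11/12, 0, -1/6, -1/3] . (a_S1, a_S2, a_S3, a_S4) = 1/4
  [-1/6, 11/12, -1/6, -1/3] . (a_S1, a_S2, a_S3, a_S4) = 0
  [-1/4, 0, 5/6, -1/6] . (a_S1, a_S2, a_S3, a_S4) = 1/6
  [-1/6, -5/12, 0, 11/12] . (a_S1, a_S2, a_S3, a_S4) = 1/4

Solving yields:
  a_S1 = 223/398
  a_S2 = 155/398
  a_S3 = 4189/8756
  a_S4 = 2415/4378

Starting state is S1, so the absorption probability is a_S1 = 223/398.

Answer: 223/398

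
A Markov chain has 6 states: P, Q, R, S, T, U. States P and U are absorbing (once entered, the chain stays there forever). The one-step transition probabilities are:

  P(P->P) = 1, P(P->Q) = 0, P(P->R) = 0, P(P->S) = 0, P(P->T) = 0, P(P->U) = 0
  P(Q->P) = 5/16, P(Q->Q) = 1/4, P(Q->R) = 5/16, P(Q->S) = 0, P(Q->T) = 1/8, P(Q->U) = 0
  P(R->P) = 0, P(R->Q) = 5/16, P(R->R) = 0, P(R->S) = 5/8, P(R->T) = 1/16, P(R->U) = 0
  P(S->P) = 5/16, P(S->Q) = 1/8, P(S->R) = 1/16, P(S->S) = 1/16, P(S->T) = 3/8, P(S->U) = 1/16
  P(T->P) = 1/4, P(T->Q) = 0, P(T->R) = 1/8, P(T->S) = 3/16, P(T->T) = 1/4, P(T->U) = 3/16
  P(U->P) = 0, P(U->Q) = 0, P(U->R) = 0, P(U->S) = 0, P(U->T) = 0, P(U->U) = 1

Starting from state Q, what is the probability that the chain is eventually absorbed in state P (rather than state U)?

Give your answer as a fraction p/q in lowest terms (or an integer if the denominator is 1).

Let a_i = P(absorbed in P | start in state i).
Boundary conditions: a_P = 1, a_U = 0.
For each transient state i, a_i = sum_j P(i->j) * a_j:
  a_Q = 5/16*a_P + 1/4*a_Q + 5/16*a_R + 0*a_S + 1/8*a_T + 0*a_U
  a_R = 0*a_P + 5/16*a_Q + 0*a_R + 5/8*a_S + 1/16*a_T + 0*a_U
  a_S = 5/16*a_P + 1/8*a_Q + 1/16*a_R + 1/16*a_S + 3/8*a_T + 1/16*a_U
  a_T = 1/4*a_P + 0*a_Q + 1/8*a_R + 3/16*a_S + 1/4*a_T + 3/16*a_U

Substituting a_P = 1 and a_U = 0, rearrange to (I - Q) a = r where r[i] = P(i -> P):
  [3/4, -5/16, 0, -1/8] . (a_Q, a_R, a_S, a_T) = 5/16
  [-5/16, 1, -5/8, -1/16] . (a_Q, a_R, a_S, a_T) = 0
  [-1/8, -1/16, 15/16, -3/8] . (a_Q, a_R, a_S, a_T) = 5/16
  [0, -1/8, -3/16, 3/4] . (a_Q, a_R, a_S, a_T) = 1/4

Solving yields:
  a_Q = 9345/10973
  a_R = 8585/10973
  a_S = 8346/10973
  a_T = 7175/10973

Starting state is Q, so the absorption probability is a_Q = 9345/10973.

Answer: 9345/10973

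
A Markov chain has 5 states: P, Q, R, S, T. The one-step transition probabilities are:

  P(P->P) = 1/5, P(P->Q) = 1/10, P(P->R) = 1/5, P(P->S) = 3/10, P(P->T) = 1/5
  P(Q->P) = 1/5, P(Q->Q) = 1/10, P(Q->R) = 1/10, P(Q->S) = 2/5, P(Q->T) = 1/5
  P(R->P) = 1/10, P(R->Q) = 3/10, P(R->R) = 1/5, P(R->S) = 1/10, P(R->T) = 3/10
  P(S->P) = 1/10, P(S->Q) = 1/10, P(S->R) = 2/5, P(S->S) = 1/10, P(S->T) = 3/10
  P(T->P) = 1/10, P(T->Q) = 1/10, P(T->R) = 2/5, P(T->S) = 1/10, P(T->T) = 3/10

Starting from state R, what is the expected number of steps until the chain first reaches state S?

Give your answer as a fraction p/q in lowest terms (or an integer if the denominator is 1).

Answer: 5400/979

Derivation:
Let h_i = expected steps to first reach S from state i.
Boundary: h_S = 0.
First-step equations for the other states:
  h_P = 1 + 1/5*h_P + 1/10*h_Q + 1/5*h_R + 3/10*h_S + 1/5*h_T
  h_Q = 1 + 1/5*h_P + 1/10*h_Q + 1/10*h_R + 2/5*h_S + 1/5*h_T
  h_R = 1 + 1/10*h_P + 3/10*h_Q + 1/5*h_R + 1/10*h_S + 3/10*h_T
  h_T = 1 + 1/10*h_P + 1/10*h_Q + 2/5*h_R + 1/10*h_S + 3/10*h_T

Substituting h_S = 0 and rearranging gives the linear system (I - Q) h = 1:
  [4/5, -1/10, -1/5, -1/5] . (h_P, h_Q, h_R, h_T) = 1
  [-1/5, 9/10, -1/10, -1/5] . (h_P, h_Q, h_R, h_T) = 1
  [-1/10, -3/10, 4/5, -3/10] . (h_P, h_Q, h_R, h_T) = 1
  [-1/10, -1/10, -2/5, 7/10] . (h_P, h_Q, h_R, h_T) = 1

Solving yields:
  h_P = 4490/979
  h_Q = 3950/979
  h_R = 5400/979
  h_T = 5690/979

Starting state is R, so the expected hitting time is h_R = 5400/979.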